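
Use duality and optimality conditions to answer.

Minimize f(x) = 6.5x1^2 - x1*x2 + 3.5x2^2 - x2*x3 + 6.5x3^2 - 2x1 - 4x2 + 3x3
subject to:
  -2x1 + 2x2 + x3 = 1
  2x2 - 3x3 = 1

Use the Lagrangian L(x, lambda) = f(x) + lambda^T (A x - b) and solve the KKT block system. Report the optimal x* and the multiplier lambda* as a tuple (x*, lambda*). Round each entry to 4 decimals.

Form the Lagrangian:
  L(x, lambda) = (1/2) x^T Q x + c^T x + lambda^T (A x - b)
Stationarity (grad_x L = 0): Q x + c + A^T lambda = 0.
Primal feasibility: A x = b.

This gives the KKT block system:
  [ Q   A^T ] [ x     ]   [-c ]
  [ A    0  ] [ lambda ] = [ b ]

Solving the linear system:
  x*      = (0.0906, 0.5679, 0.0453)
  lambda* = (-0.6951, 0.7753)
  f(x*)   = -1.1986

x* = (0.0906, 0.5679, 0.0453), lambda* = (-0.6951, 0.7753)


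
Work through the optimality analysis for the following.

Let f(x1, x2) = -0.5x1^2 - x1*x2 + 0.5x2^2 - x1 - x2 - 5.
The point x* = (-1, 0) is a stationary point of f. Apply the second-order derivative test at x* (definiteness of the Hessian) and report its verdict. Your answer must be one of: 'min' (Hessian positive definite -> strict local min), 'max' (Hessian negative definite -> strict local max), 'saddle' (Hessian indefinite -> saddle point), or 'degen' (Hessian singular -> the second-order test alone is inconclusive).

Compute the Hessian H = grad^2 f:
  H = [[-1, -1], [-1, 1]]
Verify stationarity: grad f(x*) = H x* + g = (0, 0).
Eigenvalues of H: -1.4142, 1.4142.
Eigenvalues have mixed signs, so H is indefinite -> x* is a saddle point.

saddle


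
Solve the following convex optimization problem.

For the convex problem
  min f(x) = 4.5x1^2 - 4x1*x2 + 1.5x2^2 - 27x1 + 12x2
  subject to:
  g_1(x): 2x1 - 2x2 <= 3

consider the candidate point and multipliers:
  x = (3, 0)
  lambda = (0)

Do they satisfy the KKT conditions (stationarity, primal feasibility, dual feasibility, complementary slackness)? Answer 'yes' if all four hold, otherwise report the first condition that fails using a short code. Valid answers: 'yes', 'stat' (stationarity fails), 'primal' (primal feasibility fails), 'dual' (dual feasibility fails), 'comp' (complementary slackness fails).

Gradient of f: grad f(x) = Q x + c = (0, 0)
Constraint values g_i(x) = a_i^T x - b_i:
  g_1((3, 0)) = 3
Stationarity residual: grad f(x) + sum_i lambda_i a_i = (0, 0)
  -> stationarity OK
Primal feasibility (all g_i <= 0): FAILS
Dual feasibility (all lambda_i >= 0): OK
Complementary slackness (lambda_i * g_i(x) = 0 for all i): OK

Verdict: the first failing condition is primal_feasibility -> primal.

primal


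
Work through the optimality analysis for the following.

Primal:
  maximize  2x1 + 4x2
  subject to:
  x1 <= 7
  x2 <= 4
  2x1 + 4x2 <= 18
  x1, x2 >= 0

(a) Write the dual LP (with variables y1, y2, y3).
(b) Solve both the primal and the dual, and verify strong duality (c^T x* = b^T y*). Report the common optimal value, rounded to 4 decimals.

The standard primal-dual pair for 'max c^T x s.t. A x <= b, x >= 0' is:
  Dual:  min b^T y  s.t.  A^T y >= c,  y >= 0.

So the dual LP is:
  minimize  7y1 + 4y2 + 18y3
  subject to:
    y1 + 2y3 >= 2
    y2 + 4y3 >= 4
    y1, y2, y3 >= 0

Solving the primal: x* = (1, 4).
  primal value c^T x* = 18.
Solving the dual: y* = (0, 0, 1).
  dual value b^T y* = 18.
Strong duality: c^T x* = b^T y*. Confirmed.

18


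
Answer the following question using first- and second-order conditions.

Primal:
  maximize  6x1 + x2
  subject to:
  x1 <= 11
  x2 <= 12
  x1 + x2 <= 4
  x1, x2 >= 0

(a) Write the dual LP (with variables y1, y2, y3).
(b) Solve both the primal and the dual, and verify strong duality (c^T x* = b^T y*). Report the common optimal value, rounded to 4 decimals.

The standard primal-dual pair for 'max c^T x s.t. A x <= b, x >= 0' is:
  Dual:  min b^T y  s.t.  A^T y >= c,  y >= 0.

So the dual LP is:
  minimize  11y1 + 12y2 + 4y3
  subject to:
    y1 + y3 >= 6
    y2 + y3 >= 1
    y1, y2, y3 >= 0

Solving the primal: x* = (4, 0).
  primal value c^T x* = 24.
Solving the dual: y* = (0, 0, 6).
  dual value b^T y* = 24.
Strong duality: c^T x* = b^T y*. Confirmed.

24


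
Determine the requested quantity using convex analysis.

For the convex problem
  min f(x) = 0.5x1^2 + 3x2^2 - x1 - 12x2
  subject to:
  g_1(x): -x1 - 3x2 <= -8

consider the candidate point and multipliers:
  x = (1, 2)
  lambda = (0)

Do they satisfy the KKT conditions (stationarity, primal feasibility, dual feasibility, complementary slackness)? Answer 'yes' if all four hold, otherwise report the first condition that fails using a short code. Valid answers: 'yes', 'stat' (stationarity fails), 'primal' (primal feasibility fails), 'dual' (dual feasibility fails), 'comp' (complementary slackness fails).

Gradient of f: grad f(x) = Q x + c = (0, 0)
Constraint values g_i(x) = a_i^T x - b_i:
  g_1((1, 2)) = 1
Stationarity residual: grad f(x) + sum_i lambda_i a_i = (0, 0)
  -> stationarity OK
Primal feasibility (all g_i <= 0): FAILS
Dual feasibility (all lambda_i >= 0): OK
Complementary slackness (lambda_i * g_i(x) = 0 for all i): OK

Verdict: the first failing condition is primal_feasibility -> primal.

primal


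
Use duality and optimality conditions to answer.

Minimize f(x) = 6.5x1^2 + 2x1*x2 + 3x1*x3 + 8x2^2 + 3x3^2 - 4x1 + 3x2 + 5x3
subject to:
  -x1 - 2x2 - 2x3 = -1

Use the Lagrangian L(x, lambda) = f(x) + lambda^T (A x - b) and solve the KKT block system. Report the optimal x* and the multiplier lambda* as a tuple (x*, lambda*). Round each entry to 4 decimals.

Form the Lagrangian:
  L(x, lambda) = (1/2) x^T Q x + c^T x + lambda^T (A x - b)
Stationarity (grad_x L = 0): Q x + c + A^T lambda = 0.
Primal feasibility: A x = b.

This gives the KKT block system:
  [ Q   A^T ] [ x     ]   [-c ]
  [ A    0  ] [ lambda ] = [ b ]

Solving the linear system:
  x*      = (0.5341, 0.1787, 0.0542)
  lambda* = (3.4639)
  f(x*)   = 1.0673

x* = (0.5341, 0.1787, 0.0542), lambda* = (3.4639)


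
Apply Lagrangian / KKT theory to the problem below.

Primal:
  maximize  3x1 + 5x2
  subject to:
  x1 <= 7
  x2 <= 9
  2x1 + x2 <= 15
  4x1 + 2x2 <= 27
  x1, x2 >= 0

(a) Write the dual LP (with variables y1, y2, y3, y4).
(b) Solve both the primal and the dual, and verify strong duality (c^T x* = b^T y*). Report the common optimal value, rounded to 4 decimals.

The standard primal-dual pair for 'max c^T x s.t. A x <= b, x >= 0' is:
  Dual:  min b^T y  s.t.  A^T y >= c,  y >= 0.

So the dual LP is:
  minimize  7y1 + 9y2 + 15y3 + 27y4
  subject to:
    y1 + 2y3 + 4y4 >= 3
    y2 + y3 + 2y4 >= 5
    y1, y2, y3, y4 >= 0

Solving the primal: x* = (2.25, 9).
  primal value c^T x* = 51.75.
Solving the dual: y* = (0, 3.5, 0, 0.75).
  dual value b^T y* = 51.75.
Strong duality: c^T x* = b^T y*. Confirmed.

51.75


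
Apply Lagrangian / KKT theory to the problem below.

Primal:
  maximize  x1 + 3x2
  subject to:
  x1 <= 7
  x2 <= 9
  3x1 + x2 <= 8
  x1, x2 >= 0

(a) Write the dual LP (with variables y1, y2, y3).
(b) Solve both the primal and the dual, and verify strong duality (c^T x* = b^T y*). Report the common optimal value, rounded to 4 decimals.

The standard primal-dual pair for 'max c^T x s.t. A x <= b, x >= 0' is:
  Dual:  min b^T y  s.t.  A^T y >= c,  y >= 0.

So the dual LP is:
  minimize  7y1 + 9y2 + 8y3
  subject to:
    y1 + 3y3 >= 1
    y2 + y3 >= 3
    y1, y2, y3 >= 0

Solving the primal: x* = (0, 8).
  primal value c^T x* = 24.
Solving the dual: y* = (0, 0, 3).
  dual value b^T y* = 24.
Strong duality: c^T x* = b^T y*. Confirmed.

24


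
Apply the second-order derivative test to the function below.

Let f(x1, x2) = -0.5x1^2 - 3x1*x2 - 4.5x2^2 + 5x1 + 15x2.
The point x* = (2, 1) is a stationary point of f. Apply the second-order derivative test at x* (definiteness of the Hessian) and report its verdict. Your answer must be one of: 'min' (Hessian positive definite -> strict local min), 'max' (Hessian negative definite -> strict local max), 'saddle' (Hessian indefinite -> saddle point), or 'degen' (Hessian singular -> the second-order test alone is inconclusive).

Compute the Hessian H = grad^2 f:
  H = [[-1, -3], [-3, -9]]
Verify stationarity: grad f(x*) = H x* + g = (0, 0).
Eigenvalues of H: -10, 0.
H has a zero eigenvalue (singular; negative semidefinite but not definite), so H is neither positive definite, negative definite, nor indefinite. The second-order test alone is inconclusive -> degen.
(Indeed, f is constant along the null direction of H through x*, so x* is not a strict local extremum.)

degen


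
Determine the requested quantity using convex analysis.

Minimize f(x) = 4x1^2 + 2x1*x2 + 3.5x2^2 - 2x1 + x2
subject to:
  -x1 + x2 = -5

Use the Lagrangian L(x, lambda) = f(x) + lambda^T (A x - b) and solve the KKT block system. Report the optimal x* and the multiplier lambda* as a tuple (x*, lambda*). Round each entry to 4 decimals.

Form the Lagrangian:
  L(x, lambda) = (1/2) x^T Q x + c^T x + lambda^T (A x - b)
Stationarity (grad_x L = 0): Q x + c + A^T lambda = 0.
Primal feasibility: A x = b.

This gives the KKT block system:
  [ Q   A^T ] [ x     ]   [-c ]
  [ A    0  ] [ lambda ] = [ b ]

Solving the linear system:
  x*      = (2.4211, -2.5789)
  lambda* = (12.2105)
  f(x*)   = 26.8158

x* = (2.4211, -2.5789), lambda* = (12.2105)


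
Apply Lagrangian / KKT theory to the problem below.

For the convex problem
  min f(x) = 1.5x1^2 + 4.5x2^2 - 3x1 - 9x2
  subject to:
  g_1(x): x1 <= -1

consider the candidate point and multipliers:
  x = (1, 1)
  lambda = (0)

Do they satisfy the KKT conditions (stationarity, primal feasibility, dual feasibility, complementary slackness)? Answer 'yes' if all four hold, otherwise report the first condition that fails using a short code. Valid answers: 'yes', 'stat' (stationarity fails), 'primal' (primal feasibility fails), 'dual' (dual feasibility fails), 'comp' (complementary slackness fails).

Gradient of f: grad f(x) = Q x + c = (0, 0)
Constraint values g_i(x) = a_i^T x - b_i:
  g_1((1, 1)) = 2
Stationarity residual: grad f(x) + sum_i lambda_i a_i = (0, 0)
  -> stationarity OK
Primal feasibility (all g_i <= 0): FAILS
Dual feasibility (all lambda_i >= 0): OK
Complementary slackness (lambda_i * g_i(x) = 0 for all i): OK

Verdict: the first failing condition is primal_feasibility -> primal.

primal


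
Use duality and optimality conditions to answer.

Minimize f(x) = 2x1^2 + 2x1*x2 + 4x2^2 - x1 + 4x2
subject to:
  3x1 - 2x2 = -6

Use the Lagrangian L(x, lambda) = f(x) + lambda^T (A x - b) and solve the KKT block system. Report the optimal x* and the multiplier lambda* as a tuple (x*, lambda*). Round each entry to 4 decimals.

Form the Lagrangian:
  L(x, lambda) = (1/2) x^T Q x + c^T x + lambda^T (A x - b)
Stationarity (grad_x L = 0): Q x + c + A^T lambda = 0.
Primal feasibility: A x = b.

This gives the KKT block system:
  [ Q   A^T ] [ x     ]   [-c ]
  [ A    0  ] [ lambda ] = [ b ]

Solving the linear system:
  x*      = (-1.6786, 0.4821)
  lambda* = (2.25)
  f(x*)   = 8.5536

x* = (-1.6786, 0.4821), lambda* = (2.25)


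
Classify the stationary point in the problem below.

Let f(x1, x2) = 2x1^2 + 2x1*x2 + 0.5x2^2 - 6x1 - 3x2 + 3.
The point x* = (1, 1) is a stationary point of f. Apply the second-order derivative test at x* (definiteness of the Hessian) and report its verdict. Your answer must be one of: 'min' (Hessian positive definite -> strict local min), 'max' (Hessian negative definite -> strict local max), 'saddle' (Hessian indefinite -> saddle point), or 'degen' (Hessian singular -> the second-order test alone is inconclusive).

Compute the Hessian H = grad^2 f:
  H = [[4, 2], [2, 1]]
Verify stationarity: grad f(x*) = H x* + g = (0, 0).
Eigenvalues of H: 0, 5.
H has a zero eigenvalue (singular; positive semidefinite but not definite), so H is neither positive definite, negative definite, nor indefinite. The second-order test alone is inconclusive -> degen.
(Indeed, f is constant along the null direction of H through x*, so x* is not a strict local extremum.)

degen


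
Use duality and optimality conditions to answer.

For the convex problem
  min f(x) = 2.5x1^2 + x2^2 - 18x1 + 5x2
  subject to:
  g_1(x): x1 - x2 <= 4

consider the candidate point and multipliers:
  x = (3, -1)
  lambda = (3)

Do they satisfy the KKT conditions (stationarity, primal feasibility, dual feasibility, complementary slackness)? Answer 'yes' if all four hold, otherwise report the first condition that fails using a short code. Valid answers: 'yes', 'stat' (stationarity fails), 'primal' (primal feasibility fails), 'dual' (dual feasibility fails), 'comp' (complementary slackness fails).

Gradient of f: grad f(x) = Q x + c = (-3, 3)
Constraint values g_i(x) = a_i^T x - b_i:
  g_1((3, -1)) = 0
Stationarity residual: grad f(x) + sum_i lambda_i a_i = (0, 0)
  -> stationarity OK
Primal feasibility (all g_i <= 0): OK
Dual feasibility (all lambda_i >= 0): OK
Complementary slackness (lambda_i * g_i(x) = 0 for all i): OK

Verdict: yes, KKT holds.

yes


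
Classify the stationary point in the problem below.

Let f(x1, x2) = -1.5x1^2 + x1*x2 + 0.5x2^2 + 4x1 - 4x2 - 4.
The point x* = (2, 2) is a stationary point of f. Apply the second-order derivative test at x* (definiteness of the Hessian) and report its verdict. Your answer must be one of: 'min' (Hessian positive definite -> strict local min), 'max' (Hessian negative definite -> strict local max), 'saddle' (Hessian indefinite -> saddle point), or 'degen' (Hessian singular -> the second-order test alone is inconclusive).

Compute the Hessian H = grad^2 f:
  H = [[-3, 1], [1, 1]]
Verify stationarity: grad f(x*) = H x* + g = (0, 0).
Eigenvalues of H: -3.2361, 1.2361.
Eigenvalues have mixed signs, so H is indefinite -> x* is a saddle point.

saddle


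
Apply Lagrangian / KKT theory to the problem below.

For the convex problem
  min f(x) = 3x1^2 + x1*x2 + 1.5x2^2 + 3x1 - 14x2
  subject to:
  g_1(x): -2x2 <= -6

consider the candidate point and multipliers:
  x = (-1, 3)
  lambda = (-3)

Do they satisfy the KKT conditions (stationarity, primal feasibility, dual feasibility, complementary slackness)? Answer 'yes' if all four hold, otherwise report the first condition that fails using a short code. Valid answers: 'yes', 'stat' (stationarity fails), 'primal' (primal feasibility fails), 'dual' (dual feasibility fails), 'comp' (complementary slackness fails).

Gradient of f: grad f(x) = Q x + c = (0, -6)
Constraint values g_i(x) = a_i^T x - b_i:
  g_1((-1, 3)) = 0
Stationarity residual: grad f(x) + sum_i lambda_i a_i = (0, 0)
  -> stationarity OK
Primal feasibility (all g_i <= 0): OK
Dual feasibility (all lambda_i >= 0): FAILS
Complementary slackness (lambda_i * g_i(x) = 0 for all i): OK

Verdict: the first failing condition is dual_feasibility -> dual.

dual


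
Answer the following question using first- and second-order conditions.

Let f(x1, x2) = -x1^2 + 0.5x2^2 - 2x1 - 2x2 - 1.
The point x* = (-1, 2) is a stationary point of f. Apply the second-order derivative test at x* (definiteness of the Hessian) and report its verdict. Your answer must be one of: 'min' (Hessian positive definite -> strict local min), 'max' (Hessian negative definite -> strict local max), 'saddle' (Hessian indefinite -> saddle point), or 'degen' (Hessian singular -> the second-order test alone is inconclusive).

Compute the Hessian H = grad^2 f:
  H = [[-2, 0], [0, 1]]
Verify stationarity: grad f(x*) = H x* + g = (0, 0).
Eigenvalues of H: -2, 1.
Eigenvalues have mixed signs, so H is indefinite -> x* is a saddle point.

saddle


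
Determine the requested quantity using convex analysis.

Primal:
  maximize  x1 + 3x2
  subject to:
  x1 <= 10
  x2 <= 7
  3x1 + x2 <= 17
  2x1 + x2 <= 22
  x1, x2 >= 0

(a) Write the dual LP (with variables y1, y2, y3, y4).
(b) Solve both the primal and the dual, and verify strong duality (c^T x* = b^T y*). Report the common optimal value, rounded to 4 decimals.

The standard primal-dual pair for 'max c^T x s.t. A x <= b, x >= 0' is:
  Dual:  min b^T y  s.t.  A^T y >= c,  y >= 0.

So the dual LP is:
  minimize  10y1 + 7y2 + 17y3 + 22y4
  subject to:
    y1 + 3y3 + 2y4 >= 1
    y2 + y3 + y4 >= 3
    y1, y2, y3, y4 >= 0

Solving the primal: x* = (3.3333, 7).
  primal value c^T x* = 24.3333.
Solving the dual: y* = (0, 2.6667, 0.3333, 0).
  dual value b^T y* = 24.3333.
Strong duality: c^T x* = b^T y*. Confirmed.

24.3333


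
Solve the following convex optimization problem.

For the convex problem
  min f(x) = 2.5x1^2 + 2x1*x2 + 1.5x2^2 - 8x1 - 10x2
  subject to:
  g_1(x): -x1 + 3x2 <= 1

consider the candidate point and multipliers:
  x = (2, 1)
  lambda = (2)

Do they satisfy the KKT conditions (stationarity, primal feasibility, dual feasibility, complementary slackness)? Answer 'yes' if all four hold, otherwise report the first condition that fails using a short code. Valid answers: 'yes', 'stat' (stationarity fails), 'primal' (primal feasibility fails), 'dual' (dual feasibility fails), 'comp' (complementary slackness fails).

Gradient of f: grad f(x) = Q x + c = (4, -3)
Constraint values g_i(x) = a_i^T x - b_i:
  g_1((2, 1)) = 0
Stationarity residual: grad f(x) + sum_i lambda_i a_i = (2, 3)
  -> stationarity FAILS
Primal feasibility (all g_i <= 0): OK
Dual feasibility (all lambda_i >= 0): OK
Complementary slackness (lambda_i * g_i(x) = 0 for all i): OK

Verdict: the first failing condition is stationarity -> stat.

stat


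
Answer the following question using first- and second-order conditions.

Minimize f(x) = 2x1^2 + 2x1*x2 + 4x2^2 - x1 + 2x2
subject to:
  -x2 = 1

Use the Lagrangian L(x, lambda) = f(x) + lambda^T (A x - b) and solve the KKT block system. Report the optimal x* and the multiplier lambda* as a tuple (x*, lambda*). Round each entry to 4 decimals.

Form the Lagrangian:
  L(x, lambda) = (1/2) x^T Q x + c^T x + lambda^T (A x - b)
Stationarity (grad_x L = 0): Q x + c + A^T lambda = 0.
Primal feasibility: A x = b.

This gives the KKT block system:
  [ Q   A^T ] [ x     ]   [-c ]
  [ A    0  ] [ lambda ] = [ b ]

Solving the linear system:
  x*      = (0.75, -1)
  lambda* = (-4.5)
  f(x*)   = 0.875

x* = (0.75, -1), lambda* = (-4.5)


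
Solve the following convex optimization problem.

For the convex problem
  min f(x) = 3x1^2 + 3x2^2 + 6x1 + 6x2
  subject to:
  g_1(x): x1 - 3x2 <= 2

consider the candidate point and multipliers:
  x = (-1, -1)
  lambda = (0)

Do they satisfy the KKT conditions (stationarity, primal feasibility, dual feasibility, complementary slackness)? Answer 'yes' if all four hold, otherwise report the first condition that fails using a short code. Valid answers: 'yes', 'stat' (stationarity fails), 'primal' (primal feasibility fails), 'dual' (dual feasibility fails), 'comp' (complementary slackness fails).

Gradient of f: grad f(x) = Q x + c = (0, 0)
Constraint values g_i(x) = a_i^T x - b_i:
  g_1((-1, -1)) = 0
Stationarity residual: grad f(x) + sum_i lambda_i a_i = (0, 0)
  -> stationarity OK
Primal feasibility (all g_i <= 0): OK
Dual feasibility (all lambda_i >= 0): OK
Complementary slackness (lambda_i * g_i(x) = 0 for all i): OK

Verdict: yes, KKT holds.

yes


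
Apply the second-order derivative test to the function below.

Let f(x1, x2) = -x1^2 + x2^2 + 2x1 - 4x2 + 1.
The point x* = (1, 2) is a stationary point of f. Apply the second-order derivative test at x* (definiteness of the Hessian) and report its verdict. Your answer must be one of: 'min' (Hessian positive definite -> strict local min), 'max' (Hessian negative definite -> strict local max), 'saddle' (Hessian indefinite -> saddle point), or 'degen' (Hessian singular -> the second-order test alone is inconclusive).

Compute the Hessian H = grad^2 f:
  H = [[-2, 0], [0, 2]]
Verify stationarity: grad f(x*) = H x* + g = (0, 0).
Eigenvalues of H: -2, 2.
Eigenvalues have mixed signs, so H is indefinite -> x* is a saddle point.

saddle


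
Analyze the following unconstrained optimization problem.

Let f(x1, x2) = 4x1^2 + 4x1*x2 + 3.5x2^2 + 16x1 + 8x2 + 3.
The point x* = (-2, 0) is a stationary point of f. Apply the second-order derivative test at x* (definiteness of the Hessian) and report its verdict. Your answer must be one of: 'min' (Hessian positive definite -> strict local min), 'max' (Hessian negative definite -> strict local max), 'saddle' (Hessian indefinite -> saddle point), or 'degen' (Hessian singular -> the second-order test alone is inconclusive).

Compute the Hessian H = grad^2 f:
  H = [[8, 4], [4, 7]]
Verify stationarity: grad f(x*) = H x* + g = (0, 0).
Eigenvalues of H: 3.4689, 11.5311.
Both eigenvalues > 0, so H is positive definite -> x* is a strict local min.

min


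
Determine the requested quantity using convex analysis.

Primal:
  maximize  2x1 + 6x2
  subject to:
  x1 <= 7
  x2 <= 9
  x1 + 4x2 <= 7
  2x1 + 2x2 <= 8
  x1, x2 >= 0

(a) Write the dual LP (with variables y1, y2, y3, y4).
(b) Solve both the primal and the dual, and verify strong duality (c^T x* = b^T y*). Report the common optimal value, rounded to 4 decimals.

The standard primal-dual pair for 'max c^T x s.t. A x <= b, x >= 0' is:
  Dual:  min b^T y  s.t.  A^T y >= c,  y >= 0.

So the dual LP is:
  minimize  7y1 + 9y2 + 7y3 + 8y4
  subject to:
    y1 + y3 + 2y4 >= 2
    y2 + 4y3 + 2y4 >= 6
    y1, y2, y3, y4 >= 0

Solving the primal: x* = (3, 1).
  primal value c^T x* = 12.
Solving the dual: y* = (0, 0, 1.3333, 0.3333).
  dual value b^T y* = 12.
Strong duality: c^T x* = b^T y*. Confirmed.

12


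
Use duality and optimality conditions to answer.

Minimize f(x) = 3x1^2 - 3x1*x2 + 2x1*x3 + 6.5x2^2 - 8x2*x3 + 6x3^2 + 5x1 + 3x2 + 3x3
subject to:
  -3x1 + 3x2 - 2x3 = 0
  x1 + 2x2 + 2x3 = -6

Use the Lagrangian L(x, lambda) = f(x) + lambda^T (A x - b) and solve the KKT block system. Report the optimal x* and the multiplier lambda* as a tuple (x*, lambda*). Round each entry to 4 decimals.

Form the Lagrangian:
  L(x, lambda) = (1/2) x^T Q x + c^T x + lambda^T (A x - b)
Stationarity (grad_x L = 0): Q x + c + A^T lambda = 0.
Primal feasibility: A x = b.

This gives the KKT block system:
  [ Q   A^T ] [ x     ]   [-c ]
  [ A    0  ] [ lambda ] = [ b ]

Solving the linear system:
  x*      = (-0.787, -1.5148, -1.0917)
  lambda* = (1.2084, 0.9863)
  f(x*)   = -2.9183

x* = (-0.787, -1.5148, -1.0917), lambda* = (1.2084, 0.9863)


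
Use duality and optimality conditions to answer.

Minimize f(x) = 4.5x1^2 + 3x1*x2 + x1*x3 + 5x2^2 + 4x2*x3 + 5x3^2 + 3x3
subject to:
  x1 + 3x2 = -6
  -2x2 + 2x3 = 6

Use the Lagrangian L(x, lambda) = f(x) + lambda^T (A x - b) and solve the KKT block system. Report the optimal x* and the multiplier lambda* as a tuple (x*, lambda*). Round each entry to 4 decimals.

Form the Lagrangian:
  L(x, lambda) = (1/2) x^T Q x + c^T x + lambda^T (A x - b)
Stationarity (grad_x L = 0): Q x + c + A^T lambda = 0.
Primal feasibility: A x = b.

This gives the KKT block system:
  [ Q   A^T ] [ x     ]   [-c ]
  [ A    0  ] [ lambda ] = [ b ]

Solving the linear system:
  x*      = (0.1412, -2.0471, 0.9529)
  lambda* = (3.9176, -2.2412)
  f(x*)   = 19.9059

x* = (0.1412, -2.0471, 0.9529), lambda* = (3.9176, -2.2412)


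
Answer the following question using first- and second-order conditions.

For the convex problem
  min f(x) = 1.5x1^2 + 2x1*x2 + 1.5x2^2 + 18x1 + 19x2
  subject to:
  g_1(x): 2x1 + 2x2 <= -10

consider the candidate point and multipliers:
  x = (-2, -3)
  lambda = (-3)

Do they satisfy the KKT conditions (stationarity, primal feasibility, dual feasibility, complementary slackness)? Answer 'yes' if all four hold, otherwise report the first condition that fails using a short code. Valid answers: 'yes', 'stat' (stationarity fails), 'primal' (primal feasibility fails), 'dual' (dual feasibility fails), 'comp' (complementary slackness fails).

Gradient of f: grad f(x) = Q x + c = (6, 6)
Constraint values g_i(x) = a_i^T x - b_i:
  g_1((-2, -3)) = 0
Stationarity residual: grad f(x) + sum_i lambda_i a_i = (0, 0)
  -> stationarity OK
Primal feasibility (all g_i <= 0): OK
Dual feasibility (all lambda_i >= 0): FAILS
Complementary slackness (lambda_i * g_i(x) = 0 for all i): OK

Verdict: the first failing condition is dual_feasibility -> dual.

dual


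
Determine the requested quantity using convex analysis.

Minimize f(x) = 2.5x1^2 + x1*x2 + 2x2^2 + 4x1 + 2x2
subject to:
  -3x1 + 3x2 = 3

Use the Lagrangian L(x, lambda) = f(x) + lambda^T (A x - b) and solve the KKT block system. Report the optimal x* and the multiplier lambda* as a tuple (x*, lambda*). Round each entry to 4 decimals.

Form the Lagrangian:
  L(x, lambda) = (1/2) x^T Q x + c^T x + lambda^T (A x - b)
Stationarity (grad_x L = 0): Q x + c + A^T lambda = 0.
Primal feasibility: A x = b.

This gives the KKT block system:
  [ Q   A^T ] [ x     ]   [-c ]
  [ A    0  ] [ lambda ] = [ b ]

Solving the linear system:
  x*      = (-1, 0)
  lambda* = (-0.3333)
  f(x*)   = -1.5

x* = (-1, 0), lambda* = (-0.3333)


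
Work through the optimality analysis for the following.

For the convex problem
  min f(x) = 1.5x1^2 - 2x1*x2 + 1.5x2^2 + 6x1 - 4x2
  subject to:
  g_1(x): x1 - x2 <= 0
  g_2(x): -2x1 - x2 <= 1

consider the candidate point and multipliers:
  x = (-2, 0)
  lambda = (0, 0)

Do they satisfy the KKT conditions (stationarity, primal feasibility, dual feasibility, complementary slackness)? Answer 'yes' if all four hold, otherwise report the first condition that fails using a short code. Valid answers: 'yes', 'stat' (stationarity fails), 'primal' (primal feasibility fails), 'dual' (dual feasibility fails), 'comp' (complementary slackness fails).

Gradient of f: grad f(x) = Q x + c = (0, 0)
Constraint values g_i(x) = a_i^T x - b_i:
  g_1((-2, 0)) = -2
  g_2((-2, 0)) = 3
Stationarity residual: grad f(x) + sum_i lambda_i a_i = (0, 0)
  -> stationarity OK
Primal feasibility (all g_i <= 0): FAILS
Dual feasibility (all lambda_i >= 0): OK
Complementary slackness (lambda_i * g_i(x) = 0 for all i): OK

Verdict: the first failing condition is primal_feasibility -> primal.

primal


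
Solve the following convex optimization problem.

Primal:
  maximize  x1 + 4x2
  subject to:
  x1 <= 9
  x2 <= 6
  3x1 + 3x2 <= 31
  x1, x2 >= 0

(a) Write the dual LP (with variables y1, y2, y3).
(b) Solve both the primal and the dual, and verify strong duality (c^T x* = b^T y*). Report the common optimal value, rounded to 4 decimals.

The standard primal-dual pair for 'max c^T x s.t. A x <= b, x >= 0' is:
  Dual:  min b^T y  s.t.  A^T y >= c,  y >= 0.

So the dual LP is:
  minimize  9y1 + 6y2 + 31y3
  subject to:
    y1 + 3y3 >= 1
    y2 + 3y3 >= 4
    y1, y2, y3 >= 0

Solving the primal: x* = (4.3333, 6).
  primal value c^T x* = 28.3333.
Solving the dual: y* = (0, 3, 0.3333).
  dual value b^T y* = 28.3333.
Strong duality: c^T x* = b^T y*. Confirmed.

28.3333


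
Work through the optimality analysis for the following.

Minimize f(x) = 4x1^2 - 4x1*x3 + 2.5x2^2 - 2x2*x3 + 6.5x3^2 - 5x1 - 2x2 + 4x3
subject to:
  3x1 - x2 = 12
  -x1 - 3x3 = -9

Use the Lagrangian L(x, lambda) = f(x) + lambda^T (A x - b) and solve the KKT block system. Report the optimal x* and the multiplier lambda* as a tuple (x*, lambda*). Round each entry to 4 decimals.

Form the Lagrangian:
  L(x, lambda) = (1/2) x^T Q x + c^T x + lambda^T (A x - b)
Stationarity (grad_x L = 0): Q x + c + A^T lambda = 0.
Primal feasibility: A x = b.

This gives the KKT block system:
  [ Q   A^T ] [ x     ]   [-c ]
  [ A    0  ] [ lambda ] = [ b ]

Solving the linear system:
  x*      = (3.9818, -0.0545, 1.6727)
  lambda* = (-5.6182, 3.3091)
  f(x*)   = 42.0455

x* = (3.9818, -0.0545, 1.6727), lambda* = (-5.6182, 3.3091)


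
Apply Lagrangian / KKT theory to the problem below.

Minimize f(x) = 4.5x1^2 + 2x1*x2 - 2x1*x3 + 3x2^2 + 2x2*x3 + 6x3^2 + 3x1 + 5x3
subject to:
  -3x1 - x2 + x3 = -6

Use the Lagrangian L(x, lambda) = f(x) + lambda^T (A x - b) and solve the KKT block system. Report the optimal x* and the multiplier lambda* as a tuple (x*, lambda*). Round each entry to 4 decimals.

Form the Lagrangian:
  L(x, lambda) = (1/2) x^T Q x + c^T x + lambda^T (A x - b)
Stationarity (grad_x L = 0): Q x + c + A^T lambda = 0.
Primal feasibility: A x = b.

This gives the KKT block system:
  [ Q   A^T ] [ x     ]   [-c ]
  [ A    0  ] [ lambda ] = [ b ]

Solving the linear system:
  x*      = (1.4176, 0.8846, -0.8626)
  lambda* = (6.4176)
  f(x*)   = 19.2225

x* = (1.4176, 0.8846, -0.8626), lambda* = (6.4176)


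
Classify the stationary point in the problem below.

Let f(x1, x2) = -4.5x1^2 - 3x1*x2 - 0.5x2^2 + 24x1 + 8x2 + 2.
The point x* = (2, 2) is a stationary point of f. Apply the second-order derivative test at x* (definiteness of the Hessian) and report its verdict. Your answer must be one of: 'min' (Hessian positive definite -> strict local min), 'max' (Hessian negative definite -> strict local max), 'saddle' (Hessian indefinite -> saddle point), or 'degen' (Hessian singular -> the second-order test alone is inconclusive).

Compute the Hessian H = grad^2 f:
  H = [[-9, -3], [-3, -1]]
Verify stationarity: grad f(x*) = H x* + g = (0, 0).
Eigenvalues of H: -10, 0.
H has a zero eigenvalue (singular; negative semidefinite but not definite), so H is neither positive definite, negative definite, nor indefinite. The second-order test alone is inconclusive -> degen.
(Indeed, f is constant along the null direction of H through x*, so x* is not a strict local extremum.)

degen


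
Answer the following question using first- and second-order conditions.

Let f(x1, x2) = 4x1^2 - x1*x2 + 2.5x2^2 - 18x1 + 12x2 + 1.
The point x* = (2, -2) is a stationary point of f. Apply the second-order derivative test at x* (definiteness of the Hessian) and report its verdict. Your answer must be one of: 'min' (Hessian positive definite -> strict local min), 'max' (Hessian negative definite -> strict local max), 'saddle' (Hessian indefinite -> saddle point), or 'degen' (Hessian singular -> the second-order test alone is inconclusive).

Compute the Hessian H = grad^2 f:
  H = [[8, -1], [-1, 5]]
Verify stationarity: grad f(x*) = H x* + g = (0, 0).
Eigenvalues of H: 4.6972, 8.3028.
Both eigenvalues > 0, so H is positive definite -> x* is a strict local min.

min


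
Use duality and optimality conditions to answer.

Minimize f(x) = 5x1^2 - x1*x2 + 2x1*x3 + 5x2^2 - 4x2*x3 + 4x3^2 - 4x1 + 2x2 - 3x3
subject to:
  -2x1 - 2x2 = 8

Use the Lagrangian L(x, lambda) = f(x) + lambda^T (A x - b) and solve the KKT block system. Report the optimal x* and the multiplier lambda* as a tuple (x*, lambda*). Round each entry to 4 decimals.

Form the Lagrangian:
  L(x, lambda) = (1/2) x^T Q x + c^T x + lambda^T (A x - b)
Stationarity (grad_x L = 0): Q x + c + A^T lambda = 0.
Primal feasibility: A x = b.

This gives the KKT block system:
  [ Q   A^T ] [ x     ]   [-c ]
  [ A    0  ] [ lambda ] = [ b ]

Solving the linear system:
  x*      = (-1.6143, -2.3857, -0.4143)
  lambda* = (-9.2929)
  f(x*)   = 38.6357

x* = (-1.6143, -2.3857, -0.4143), lambda* = (-9.2929)


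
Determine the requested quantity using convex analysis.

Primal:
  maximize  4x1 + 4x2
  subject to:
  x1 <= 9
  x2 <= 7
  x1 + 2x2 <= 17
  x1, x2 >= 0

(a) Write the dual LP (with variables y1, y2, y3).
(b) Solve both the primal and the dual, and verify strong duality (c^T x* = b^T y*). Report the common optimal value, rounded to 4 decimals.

The standard primal-dual pair for 'max c^T x s.t. A x <= b, x >= 0' is:
  Dual:  min b^T y  s.t.  A^T y >= c,  y >= 0.

So the dual LP is:
  minimize  9y1 + 7y2 + 17y3
  subject to:
    y1 + y3 >= 4
    y2 + 2y3 >= 4
    y1, y2, y3 >= 0

Solving the primal: x* = (9, 4).
  primal value c^T x* = 52.
Solving the dual: y* = (2, 0, 2).
  dual value b^T y* = 52.
Strong duality: c^T x* = b^T y*. Confirmed.

52


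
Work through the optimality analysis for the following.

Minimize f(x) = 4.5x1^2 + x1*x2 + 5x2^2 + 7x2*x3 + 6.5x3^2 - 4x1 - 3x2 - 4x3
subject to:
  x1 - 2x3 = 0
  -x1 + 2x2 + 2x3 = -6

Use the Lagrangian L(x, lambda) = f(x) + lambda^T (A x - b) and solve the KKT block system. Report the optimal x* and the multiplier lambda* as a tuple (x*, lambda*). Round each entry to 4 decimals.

Form the Lagrangian:
  L(x, lambda) = (1/2) x^T Q x + c^T x + lambda^T (A x - b)
Stationarity (grad_x L = 0): Q x + c + A^T lambda = 0.
Primal feasibility: A x = b.

This gives the KKT block system:
  [ Q   A^T ] [ x     ]   [-c ]
  [ A    0  ] [ lambda ] = [ b ]

Solving the linear system:
  x*      = (1.5918, -3, 0.7959)
  lambda* = (5.5918, 12.9184)
  f(x*)   = 38.4796

x* = (1.5918, -3, 0.7959), lambda* = (5.5918, 12.9184)


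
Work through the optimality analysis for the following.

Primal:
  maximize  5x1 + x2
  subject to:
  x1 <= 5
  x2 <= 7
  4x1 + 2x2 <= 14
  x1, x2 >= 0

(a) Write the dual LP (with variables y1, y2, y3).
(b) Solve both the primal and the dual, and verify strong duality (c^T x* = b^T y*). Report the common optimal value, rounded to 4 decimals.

The standard primal-dual pair for 'max c^T x s.t. A x <= b, x >= 0' is:
  Dual:  min b^T y  s.t.  A^T y >= c,  y >= 0.

So the dual LP is:
  minimize  5y1 + 7y2 + 14y3
  subject to:
    y1 + 4y3 >= 5
    y2 + 2y3 >= 1
    y1, y2, y3 >= 0

Solving the primal: x* = (3.5, 0).
  primal value c^T x* = 17.5.
Solving the dual: y* = (0, 0, 1.25).
  dual value b^T y* = 17.5.
Strong duality: c^T x* = b^T y*. Confirmed.

17.5


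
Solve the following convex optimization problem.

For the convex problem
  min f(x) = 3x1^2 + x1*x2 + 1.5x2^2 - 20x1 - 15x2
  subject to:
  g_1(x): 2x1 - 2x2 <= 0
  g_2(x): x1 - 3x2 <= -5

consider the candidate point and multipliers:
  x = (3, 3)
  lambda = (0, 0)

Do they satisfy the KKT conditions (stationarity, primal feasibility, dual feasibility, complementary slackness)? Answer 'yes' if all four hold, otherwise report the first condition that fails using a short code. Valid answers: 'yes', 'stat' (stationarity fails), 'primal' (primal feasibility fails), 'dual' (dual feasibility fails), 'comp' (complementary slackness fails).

Gradient of f: grad f(x) = Q x + c = (1, -3)
Constraint values g_i(x) = a_i^T x - b_i:
  g_1((3, 3)) = 0
  g_2((3, 3)) = -1
Stationarity residual: grad f(x) + sum_i lambda_i a_i = (1, -3)
  -> stationarity FAILS
Primal feasibility (all g_i <= 0): OK
Dual feasibility (all lambda_i >= 0): OK
Complementary slackness (lambda_i * g_i(x) = 0 for all i): OK

Verdict: the first failing condition is stationarity -> stat.

stat


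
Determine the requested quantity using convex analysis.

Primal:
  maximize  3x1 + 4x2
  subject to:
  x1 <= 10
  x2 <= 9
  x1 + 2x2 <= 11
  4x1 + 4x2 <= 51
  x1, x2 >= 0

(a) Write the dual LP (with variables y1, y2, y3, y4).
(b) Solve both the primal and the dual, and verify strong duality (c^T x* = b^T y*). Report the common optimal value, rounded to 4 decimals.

The standard primal-dual pair for 'max c^T x s.t. A x <= b, x >= 0' is:
  Dual:  min b^T y  s.t.  A^T y >= c,  y >= 0.

So the dual LP is:
  minimize  10y1 + 9y2 + 11y3 + 51y4
  subject to:
    y1 + y3 + 4y4 >= 3
    y2 + 2y3 + 4y4 >= 4
    y1, y2, y3, y4 >= 0

Solving the primal: x* = (10, 0.5).
  primal value c^T x* = 32.
Solving the dual: y* = (1, 0, 2, 0).
  dual value b^T y* = 32.
Strong duality: c^T x* = b^T y*. Confirmed.

32


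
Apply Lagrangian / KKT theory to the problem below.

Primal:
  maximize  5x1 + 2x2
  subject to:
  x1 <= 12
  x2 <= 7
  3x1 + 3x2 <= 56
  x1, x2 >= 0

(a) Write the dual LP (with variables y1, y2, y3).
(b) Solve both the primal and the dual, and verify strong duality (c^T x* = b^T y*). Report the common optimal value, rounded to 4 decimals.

The standard primal-dual pair for 'max c^T x s.t. A x <= b, x >= 0' is:
  Dual:  min b^T y  s.t.  A^T y >= c,  y >= 0.

So the dual LP is:
  minimize  12y1 + 7y2 + 56y3
  subject to:
    y1 + 3y3 >= 5
    y2 + 3y3 >= 2
    y1, y2, y3 >= 0

Solving the primal: x* = (12, 6.6667).
  primal value c^T x* = 73.3333.
Solving the dual: y* = (3, 0, 0.6667).
  dual value b^T y* = 73.3333.
Strong duality: c^T x* = b^T y*. Confirmed.

73.3333


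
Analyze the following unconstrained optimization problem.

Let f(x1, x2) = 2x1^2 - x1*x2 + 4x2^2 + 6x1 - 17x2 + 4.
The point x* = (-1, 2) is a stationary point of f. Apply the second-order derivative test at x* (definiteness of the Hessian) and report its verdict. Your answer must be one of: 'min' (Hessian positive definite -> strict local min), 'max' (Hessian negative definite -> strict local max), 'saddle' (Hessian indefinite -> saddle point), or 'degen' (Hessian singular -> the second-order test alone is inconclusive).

Compute the Hessian H = grad^2 f:
  H = [[4, -1], [-1, 8]]
Verify stationarity: grad f(x*) = H x* + g = (0, 0).
Eigenvalues of H: 3.7639, 8.2361.
Both eigenvalues > 0, so H is positive definite -> x* is a strict local min.

min


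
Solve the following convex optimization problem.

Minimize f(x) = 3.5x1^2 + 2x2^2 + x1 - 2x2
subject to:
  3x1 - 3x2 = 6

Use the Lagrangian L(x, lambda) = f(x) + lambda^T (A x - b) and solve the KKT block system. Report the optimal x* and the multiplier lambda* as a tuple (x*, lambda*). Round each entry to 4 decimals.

Form the Lagrangian:
  L(x, lambda) = (1/2) x^T Q x + c^T x + lambda^T (A x - b)
Stationarity (grad_x L = 0): Q x + c + A^T lambda = 0.
Primal feasibility: A x = b.

This gives the KKT block system:
  [ Q   A^T ] [ x     ]   [-c ]
  [ A    0  ] [ lambda ] = [ b ]

Solving the linear system:
  x*      = (0.8182, -1.1818)
  lambda* = (-2.2424)
  f(x*)   = 8.3182

x* = (0.8182, -1.1818), lambda* = (-2.2424)


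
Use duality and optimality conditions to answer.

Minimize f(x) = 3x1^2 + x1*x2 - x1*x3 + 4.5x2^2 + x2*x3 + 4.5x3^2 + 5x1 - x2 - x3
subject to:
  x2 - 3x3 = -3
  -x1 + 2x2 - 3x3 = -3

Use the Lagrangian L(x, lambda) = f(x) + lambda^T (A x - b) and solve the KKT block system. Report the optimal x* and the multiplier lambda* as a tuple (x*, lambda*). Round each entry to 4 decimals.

Form the Lagrangian:
  L(x, lambda) = (1/2) x^T Q x + c^T x + lambda^T (A x - b)
Stationarity (grad_x L = 0): Q x + c + A^T lambda = 0.
Primal feasibility: A x = b.

This gives the KKT block system:
  [ Q   A^T ] [ x     ]   [-c ]
  [ A    0  ] [ lambda ] = [ b ]

Solving the linear system:
  x*      = (-0.3704, -0.3704, 0.8765)
  lambda* = (0.7654, 1.5309)
  f(x*)   = 2.2654

x* = (-0.3704, -0.3704, 0.8765), lambda* = (0.7654, 1.5309)


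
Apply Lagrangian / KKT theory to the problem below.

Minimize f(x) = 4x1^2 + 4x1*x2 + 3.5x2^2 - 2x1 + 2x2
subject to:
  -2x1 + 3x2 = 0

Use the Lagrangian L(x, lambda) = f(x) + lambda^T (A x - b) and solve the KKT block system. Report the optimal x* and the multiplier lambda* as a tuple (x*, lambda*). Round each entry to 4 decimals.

Form the Lagrangian:
  L(x, lambda) = (1/2) x^T Q x + c^T x + lambda^T (A x - b)
Stationarity (grad_x L = 0): Q x + c + A^T lambda = 0.
Primal feasibility: A x = b.

This gives the KKT block system:
  [ Q   A^T ] [ x     ]   [-c ]
  [ A    0  ] [ lambda ] = [ b ]

Solving the linear system:
  x*      = (0.0405, 0.027)
  lambda* = (-0.7838)
  f(x*)   = -0.0135

x* = (0.0405, 0.027), lambda* = (-0.7838)


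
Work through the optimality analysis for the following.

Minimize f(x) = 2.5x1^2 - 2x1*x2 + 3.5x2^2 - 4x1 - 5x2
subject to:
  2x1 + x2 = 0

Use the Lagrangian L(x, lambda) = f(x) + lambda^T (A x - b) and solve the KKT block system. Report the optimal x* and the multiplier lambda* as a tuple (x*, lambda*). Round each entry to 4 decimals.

Form the Lagrangian:
  L(x, lambda) = (1/2) x^T Q x + c^T x + lambda^T (A x - b)
Stationarity (grad_x L = 0): Q x + c + A^T lambda = 0.
Primal feasibility: A x = b.

This gives the KKT block system:
  [ Q   A^T ] [ x     ]   [-c ]
  [ A    0  ] [ lambda ] = [ b ]

Solving the linear system:
  x*      = (-0.1463, 0.2927)
  lambda* = (2.6585)
  f(x*)   = -0.439

x* = (-0.1463, 0.2927), lambda* = (2.6585)


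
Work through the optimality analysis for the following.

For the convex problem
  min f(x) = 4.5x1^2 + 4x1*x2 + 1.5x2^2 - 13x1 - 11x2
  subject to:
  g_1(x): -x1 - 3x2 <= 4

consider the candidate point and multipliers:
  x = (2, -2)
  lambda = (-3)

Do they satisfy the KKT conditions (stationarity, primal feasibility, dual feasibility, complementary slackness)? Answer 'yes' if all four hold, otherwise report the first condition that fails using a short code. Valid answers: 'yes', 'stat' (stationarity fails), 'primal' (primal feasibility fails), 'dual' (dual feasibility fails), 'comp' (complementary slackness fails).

Gradient of f: grad f(x) = Q x + c = (-3, -9)
Constraint values g_i(x) = a_i^T x - b_i:
  g_1((2, -2)) = 0
Stationarity residual: grad f(x) + sum_i lambda_i a_i = (0, 0)
  -> stationarity OK
Primal feasibility (all g_i <= 0): OK
Dual feasibility (all lambda_i >= 0): FAILS
Complementary slackness (lambda_i * g_i(x) = 0 for all i): OK

Verdict: the first failing condition is dual_feasibility -> dual.

dual
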